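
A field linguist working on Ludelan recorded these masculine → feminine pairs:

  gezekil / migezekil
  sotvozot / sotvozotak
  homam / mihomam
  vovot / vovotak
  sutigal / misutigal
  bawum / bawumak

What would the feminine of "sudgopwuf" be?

homam and bawum both end in -m yet inflect differently (mihomam, bawumak), so the final letter is not what conditions the rule; the last vowel is.
"sudgopwuf" has last vowel 'u'. The one such stem in the data (bawum → bawumak) adds -ak, so the same rule applies.
So sudgopwuf → sudgopwufak.

sudgopwufak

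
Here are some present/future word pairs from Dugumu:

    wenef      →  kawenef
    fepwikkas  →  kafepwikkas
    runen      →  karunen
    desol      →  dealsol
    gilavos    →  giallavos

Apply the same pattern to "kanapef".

gilavos and fepwikkas both end in -s yet inflect differently (giallavos, kafepwikkas), so the final letter is not what conditions the rule; the last vowel is.
"kanapef" has last vowel 'e'. The stems whose last vowel is 'e' (runen → karunen, wenef → kawenef) add the prefix ka-.
The other pattern: stems whose last vowel is 'o' insert -al- after the first vowel.
So kanapef → kakanapef.

kakanapef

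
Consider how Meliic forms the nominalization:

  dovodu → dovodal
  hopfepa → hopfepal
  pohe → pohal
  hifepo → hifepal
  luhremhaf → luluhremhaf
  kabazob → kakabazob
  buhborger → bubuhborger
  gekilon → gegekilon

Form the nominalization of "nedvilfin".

"nedvilfin" ends in a consonant. The stems ending in a consonant (luhremhaf → luluhremhaf, kabazob → kakabazob, buhborger → bubuhborger) repeat the first consonant+vowel as a prefix.
So nedvilfin → nenedvilfin.

nenedvilfin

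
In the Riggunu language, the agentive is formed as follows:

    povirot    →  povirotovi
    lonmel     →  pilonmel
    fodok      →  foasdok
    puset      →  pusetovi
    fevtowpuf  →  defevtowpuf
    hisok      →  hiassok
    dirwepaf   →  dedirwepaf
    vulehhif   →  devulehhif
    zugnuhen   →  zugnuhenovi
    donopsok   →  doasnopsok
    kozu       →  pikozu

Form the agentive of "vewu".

donopsok and povirot both have last vowel 'o' yet inflect differently (doasnopsok, povirotovi), so the last vowel is not what conditions the rule; the final letter is.
"vewu" ends in -u. The one such stem in the data (kozu → pikozu) adds the prefix pi-, so the same rule applies.
So vewu → pivewu.

pivewu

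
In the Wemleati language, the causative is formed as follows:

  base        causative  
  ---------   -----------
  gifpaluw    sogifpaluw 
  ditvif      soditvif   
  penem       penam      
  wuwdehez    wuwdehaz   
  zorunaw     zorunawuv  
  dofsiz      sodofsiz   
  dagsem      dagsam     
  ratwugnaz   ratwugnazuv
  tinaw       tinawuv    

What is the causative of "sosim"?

dofsiz and wuwdehez both end in -z yet inflect differently (sodofsiz, wuwdehaz), so the final letter is not what conditions the rule; the last vowel is.
"sosim" has last vowel 'i'. The stems whose last vowel is 'i' (ditvif → soditvif, dofsiz → sodofsiz) add the prefix so-.
So sosim → sososim.

sososim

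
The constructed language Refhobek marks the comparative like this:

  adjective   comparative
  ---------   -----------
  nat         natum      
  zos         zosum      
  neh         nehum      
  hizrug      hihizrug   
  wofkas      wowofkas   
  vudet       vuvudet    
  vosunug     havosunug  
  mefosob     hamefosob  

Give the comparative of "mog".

mogum

"mog" has 1 vowel. The stems with 1 vowel (nat → natum, zos → zosum, neh → nehum) add -um.
The other patterns: stems with 2 vowels repeat the first consonant+vowel as a prefix; stems with 3 vowels add the prefix ha-.
So mog → mogum.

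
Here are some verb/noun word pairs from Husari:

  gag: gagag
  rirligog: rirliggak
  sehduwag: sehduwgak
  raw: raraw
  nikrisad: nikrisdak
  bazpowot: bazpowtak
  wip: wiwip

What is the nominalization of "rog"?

rorog

sehduwag and gag both end in -g yet inflect differently (sehduwgak, gagag), so the final letter is not what conditions the rule; the number of vowels is.
"rog" has 1 vowel. The stems with 1 vowel (gag → gagag, wip → wiwip, raw → raraw) repeat the first consonant+vowel as a prefix.
So rog → rorog.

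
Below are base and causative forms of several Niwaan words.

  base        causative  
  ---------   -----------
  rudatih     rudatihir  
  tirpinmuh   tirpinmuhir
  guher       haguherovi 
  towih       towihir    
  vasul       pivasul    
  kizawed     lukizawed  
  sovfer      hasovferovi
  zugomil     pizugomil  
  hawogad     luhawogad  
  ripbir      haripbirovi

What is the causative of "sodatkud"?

ripbir and towih both have last vowel 'i' yet inflect differently (haripbirovi, towihir), so the last vowel is not what conditions the rule; the final letter is.
"sodatkud" ends in -d. The stems ending in -d (hawogad → luhawogad, kizawed → lukizawed) add the prefix lu-.
The other patterns: stems ending in -r add ha- … -ovi around the stem; stems ending in -h add -ir; stems ending in -l add the prefix pi-.
So sodatkud → lusodatkud.

lusodatkud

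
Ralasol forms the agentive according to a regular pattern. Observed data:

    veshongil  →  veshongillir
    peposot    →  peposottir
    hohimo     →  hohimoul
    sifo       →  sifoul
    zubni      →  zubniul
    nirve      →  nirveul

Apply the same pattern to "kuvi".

zubni and veshongil both have last vowel 'i' yet inflect differently (zubniul, veshongillir), so the last vowel is not what conditions the rule; whether the stem ends in a vowel or a consonant is.
"kuvi" ends in a vowel. The stems ending in a vowel (nirve → nirveul, hohimo → hohimoul, zubni → zubniul) add -ul.
So kuvi → kuviul.

kuviul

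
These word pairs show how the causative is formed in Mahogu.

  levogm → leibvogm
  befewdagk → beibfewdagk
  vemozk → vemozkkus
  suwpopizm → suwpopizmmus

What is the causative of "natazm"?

vemozk and befewdagk both end in -k yet inflect differently (vemozkkus, beibfewdagk), so the final letter is not what conditions the rule; the second-to-last letter is.
"natazm" has second-to-last letter 'z'. The stems whose second-to-last letter is 'z' (vemozk → vemozkkus, suwpopizm → suwpopizmmus) double the final consonant and add -us.
So natazm → natazmmus.

natazmmus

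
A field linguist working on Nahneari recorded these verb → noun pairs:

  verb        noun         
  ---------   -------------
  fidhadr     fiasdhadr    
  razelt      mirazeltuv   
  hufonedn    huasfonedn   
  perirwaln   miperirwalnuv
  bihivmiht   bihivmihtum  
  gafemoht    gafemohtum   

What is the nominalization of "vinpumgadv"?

hufonedn and perirwaln both end in -n yet inflect differently (huasfonedn, miperirwalnuv), so the final letter is not what conditions the rule; the second-to-last letter is.
"vinpumgadv" has second-to-last letter 'd'. The stems whose second-to-last letter is 'd' (hufonedn → huasfonedn, fidhadr → fiasdhadr) insert -as- after the first vowel.
So vinpumgadv → viasnpumgadv.

viasnpumgadv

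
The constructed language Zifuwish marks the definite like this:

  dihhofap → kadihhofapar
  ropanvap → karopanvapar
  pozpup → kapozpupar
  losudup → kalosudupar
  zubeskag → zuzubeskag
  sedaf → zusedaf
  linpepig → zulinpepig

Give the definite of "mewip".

dihhofap and zubeskag both have last vowel 'a' yet inflect differently (kadihhofapar, zuzubeskag), so the last vowel is not what conditions the rule; the final letter is.
"mewip" ends in -p. The stems ending in -p (dihhofap → kadihhofapar, ropanvap → karopanvapar, pozpup → kapozpupar) add ka- … -ar around the stem.
The other pattern: stems ending in -f or -g add the prefix zu-.
So mewip → kamewipar.

kamewipar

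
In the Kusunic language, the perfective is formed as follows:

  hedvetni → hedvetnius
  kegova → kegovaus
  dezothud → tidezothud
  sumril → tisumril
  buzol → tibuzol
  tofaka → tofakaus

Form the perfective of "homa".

"homa" ends in a vowel. The stems ending in a vowel (kegova → kegovaus, tofaka → tofakaus, hedvetni → hedvetnius) add -us.
So homa → homaus.

homaus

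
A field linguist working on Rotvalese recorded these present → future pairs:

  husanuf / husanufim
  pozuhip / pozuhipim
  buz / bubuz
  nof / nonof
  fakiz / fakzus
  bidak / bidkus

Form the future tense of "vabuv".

buz and fakiz both end in -z yet inflect differently (bubuz, fakzus), so the final letter is not what conditions the rule; the number of vowels is.
"vabuv" has 2 vowels. The stems with 2 vowels (bidak → bidkus, fakiz → fakzus) delete the last vowel and add -us.
The other patterns: stems with 1 vowel repeat the first consonant+vowel as a prefix; stems with 3 vowels add -im.
So vabuv → vabvus.

vabvus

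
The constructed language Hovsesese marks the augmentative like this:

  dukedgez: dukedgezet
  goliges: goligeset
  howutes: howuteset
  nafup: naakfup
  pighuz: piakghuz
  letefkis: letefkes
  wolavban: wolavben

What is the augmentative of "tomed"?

"tomed" has last vowel 'e'. The stems whose last vowel is 'e' (dukedgez → dukedgezet, goliges → goligeset, howutes → howuteset) add -et.
So tomed → tomedet.

tomedet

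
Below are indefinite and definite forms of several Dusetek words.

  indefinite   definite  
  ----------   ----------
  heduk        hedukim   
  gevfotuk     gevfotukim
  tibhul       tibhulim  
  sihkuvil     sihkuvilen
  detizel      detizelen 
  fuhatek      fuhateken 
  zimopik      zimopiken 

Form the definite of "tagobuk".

tagobukim

"tagobuk" has last vowel 'u'. The stems whose last vowel is 'u' (heduk → hedukim, gevfotuk → gevfotukim, tibhul → tibhulim) add -im.
So tagobuk → tagobukim.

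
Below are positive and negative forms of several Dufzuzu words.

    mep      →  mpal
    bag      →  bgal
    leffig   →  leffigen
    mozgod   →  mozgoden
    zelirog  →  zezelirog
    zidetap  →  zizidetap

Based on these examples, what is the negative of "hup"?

"hup" has 1 vowel. The stems with 1 vowel (mep → mpal, bag → bgal) delete the last vowel and add -al.
So hup → hpal.

hpal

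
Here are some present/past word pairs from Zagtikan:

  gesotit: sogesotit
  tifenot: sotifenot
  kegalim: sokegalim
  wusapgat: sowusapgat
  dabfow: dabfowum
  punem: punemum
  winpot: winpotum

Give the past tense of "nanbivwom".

sonanbivwom

kegalim and punem both end in -m yet inflect differently (sokegalim, punemum), so the final letter is not what conditions the rule; the number of vowels is.
"nanbivwom" has 3 vowels. The stems with 3 vowels (gesotit → sogesotit, tifenot → sotifenot, kegalim → sokegalim) add the prefix so-.
The other pattern: stems with 2 vowels add -um.
So nanbivwom → sonanbivwom.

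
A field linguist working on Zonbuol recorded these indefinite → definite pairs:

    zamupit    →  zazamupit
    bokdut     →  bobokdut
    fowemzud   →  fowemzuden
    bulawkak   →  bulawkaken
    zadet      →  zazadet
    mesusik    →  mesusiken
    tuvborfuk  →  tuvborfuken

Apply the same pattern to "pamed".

bokdut and tuvborfuk both have last vowel 'u' yet inflect differently (bobokdut, tuvborfuken), so the last vowel is not what conditions the rule; the final letter is.
"pamed" ends in -d. The one such stem in the data (fowemzud → fowemzuden) adds -en, so the same rule applies.
The other pattern: stems ending in -t repeat the first consonant+vowel as a prefix.
So pamed → pameden.

pameden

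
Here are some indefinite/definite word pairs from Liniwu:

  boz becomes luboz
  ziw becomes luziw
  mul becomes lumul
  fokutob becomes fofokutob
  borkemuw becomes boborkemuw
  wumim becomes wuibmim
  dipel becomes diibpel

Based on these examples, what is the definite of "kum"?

mul and dipel both end in -l yet inflect differently (lumul, diibpel), so the final letter is not what conditions the rule; the number of vowels is.
"kum" has 1 vowel. The stems with 1 vowel (ziw → luziw, mul → lumul, boz → luboz) add the prefix lu-.
So kum → lukum.

lukum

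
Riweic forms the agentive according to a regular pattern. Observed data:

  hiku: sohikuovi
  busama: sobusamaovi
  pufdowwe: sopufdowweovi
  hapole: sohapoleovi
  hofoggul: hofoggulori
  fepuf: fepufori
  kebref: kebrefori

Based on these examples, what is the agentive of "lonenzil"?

hiku and hofoggul both have last vowel 'u' yet inflect differently (sohikuovi, hofoggulori), so the last vowel is not what conditions the rule; whether the stem ends in a vowel or a consonant is.
"lonenzil" ends in a consonant. The stems ending in a consonant (hofoggul → hofoggulori, fepuf → fepufori, kebref → kebrefori) add -ori.
So lonenzil → lonenzilori.

lonenzilori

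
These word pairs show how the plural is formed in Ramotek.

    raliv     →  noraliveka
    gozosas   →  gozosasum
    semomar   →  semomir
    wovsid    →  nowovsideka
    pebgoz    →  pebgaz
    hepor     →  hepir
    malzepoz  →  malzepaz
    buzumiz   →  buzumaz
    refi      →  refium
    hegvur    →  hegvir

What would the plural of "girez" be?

semomar and gozosas both have last vowel 'a' yet inflect differently (semomir, gozosasum), so the last vowel is not what conditions the rule; the final letter is.
"girez" ends in -z. The stems ending in -z (pebgoz → pebgaz, malzepoz → malzepaz, buzumiz → buzumaz) change the last vowel to 'a'.
The other patterns: stems ending in -d or -v add no- … -eka around the stem; stems ending in -r change the last vowel to 'i'; stems ending in -i or -s add -um.
So girez → giraz.

giraz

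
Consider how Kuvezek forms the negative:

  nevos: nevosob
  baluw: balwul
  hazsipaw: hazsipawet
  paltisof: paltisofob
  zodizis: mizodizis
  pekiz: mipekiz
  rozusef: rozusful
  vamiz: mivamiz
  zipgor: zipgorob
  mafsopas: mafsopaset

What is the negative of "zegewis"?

mizegewis

"zegewis" has last vowel 'i'. The stems whose last vowel is 'i' (vamiz → mivamiz, zodizis → mizodizis, pekiz → mipekiz) add the prefix mi-.
So zegewis → mizegewis.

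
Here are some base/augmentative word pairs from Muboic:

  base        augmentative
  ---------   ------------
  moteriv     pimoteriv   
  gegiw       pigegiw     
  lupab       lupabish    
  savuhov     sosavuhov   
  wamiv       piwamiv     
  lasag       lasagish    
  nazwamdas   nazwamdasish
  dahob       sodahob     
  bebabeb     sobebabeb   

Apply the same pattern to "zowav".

lupab and dahob both end in -b yet inflect differently (lupabish, sodahob), so the final letter is not what conditions the rule; the last vowel is.
"zowav" has last vowel 'a'. The stems whose last vowel is 'a' (lasag → lasagish, lupab → lupabish, nazwamdas → nazwamdasish) add -ish.
The other patterns: stems whose last vowel is 'i' add the prefix pi-; stems whose last vowel is 'e' or 'o' add the prefix so-.
So zowav → zowavish.

zowavish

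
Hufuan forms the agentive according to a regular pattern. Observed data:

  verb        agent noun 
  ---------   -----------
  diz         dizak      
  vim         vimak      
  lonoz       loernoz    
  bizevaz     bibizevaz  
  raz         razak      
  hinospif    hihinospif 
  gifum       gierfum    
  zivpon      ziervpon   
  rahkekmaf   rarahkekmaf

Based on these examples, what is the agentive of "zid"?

zidak

"zid" has 1 vowel. The stems with 1 vowel (diz → dizak, vim → vimak, raz → razak) add -ak.
So zid → zidak.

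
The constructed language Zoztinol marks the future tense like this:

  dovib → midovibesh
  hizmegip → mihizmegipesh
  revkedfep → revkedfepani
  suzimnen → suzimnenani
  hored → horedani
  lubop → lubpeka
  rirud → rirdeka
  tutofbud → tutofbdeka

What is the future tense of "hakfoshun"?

hizmegip and revkedfep both end in -p yet inflect differently (mihizmegipesh, revkedfepani), so the final letter is not what conditions the rule; the last vowel is.
"hakfoshun" has last vowel 'u'. The stems whose last vowel is 'u' (rirud → rirdeka, tutofbud → tutofbdeka) delete the last vowel and add -eka.
The other patterns: stems whose last vowel is 'i' add mi- … -esh around the stem; stems whose last vowel is 'e' add -ani.
So hakfoshun → hakfoshneka.

hakfoshneka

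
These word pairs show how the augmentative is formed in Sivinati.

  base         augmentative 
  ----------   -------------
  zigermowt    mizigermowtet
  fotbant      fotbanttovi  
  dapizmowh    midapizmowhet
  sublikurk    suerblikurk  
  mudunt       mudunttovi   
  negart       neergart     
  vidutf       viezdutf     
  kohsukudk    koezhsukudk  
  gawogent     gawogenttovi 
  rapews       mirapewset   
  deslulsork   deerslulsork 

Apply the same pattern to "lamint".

"lamint" has second-to-last letter 'n'. The stems whose second-to-last letter is 'n' (fotbant → fotbanttovi, gawogent → gawogenttovi, mudunt → mudunttovi) double the final consonant and add -ovi.
The other patterns: stems whose second-to-last letter is 'r' insert -er- after the first vowel; stems whose second-to-last letter is 'w' add mi- … -et around the stem; stems whose second-to-last letter is 'd' or 't' insert -ez- after the first vowel.
So lamint → laminttovi.

laminttovi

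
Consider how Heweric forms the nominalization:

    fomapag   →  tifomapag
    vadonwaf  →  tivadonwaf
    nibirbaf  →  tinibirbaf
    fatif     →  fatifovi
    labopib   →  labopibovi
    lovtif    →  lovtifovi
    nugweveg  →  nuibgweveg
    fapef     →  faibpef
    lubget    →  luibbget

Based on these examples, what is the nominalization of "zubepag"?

vadonwaf and fatif both end in -f yet inflect differently (tivadonwaf, fatifovi), so the final letter is not what conditions the rule; the last vowel is.
"zubepag" has last vowel 'a'. The stems whose last vowel is 'a' (fomapag → tifomapag, vadonwaf → tivadonwaf, nibirbaf → tinibirbaf) add the prefix ti-.
So zubepag → tizubepag.

tizubepag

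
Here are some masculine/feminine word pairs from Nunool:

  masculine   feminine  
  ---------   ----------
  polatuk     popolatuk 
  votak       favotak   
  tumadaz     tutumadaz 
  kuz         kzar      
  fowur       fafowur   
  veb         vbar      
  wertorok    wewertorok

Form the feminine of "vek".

"vek" has 1 vowel. The stems with 1 vowel (kuz → kzar, veb → vbar) delete the last vowel and add -ar.
So vek → vkar.

vkar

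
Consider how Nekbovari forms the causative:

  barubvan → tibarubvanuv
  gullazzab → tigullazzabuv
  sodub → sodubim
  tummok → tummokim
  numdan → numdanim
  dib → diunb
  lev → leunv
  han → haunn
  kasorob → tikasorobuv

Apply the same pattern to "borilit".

han and numdan both end in -n yet inflect differently (haunn, numdanim), so the final letter is not what conditions the rule; the number of vowels is.
"borilit" has 3 vowels. The stems with 3 vowels (barubvan → tibarubvanuv, kasorob → tikasorobuv, gullazzab → tigullazzabuv) add ti- … -uv around the stem.
So borilit → tiborilituv.

tiborilituv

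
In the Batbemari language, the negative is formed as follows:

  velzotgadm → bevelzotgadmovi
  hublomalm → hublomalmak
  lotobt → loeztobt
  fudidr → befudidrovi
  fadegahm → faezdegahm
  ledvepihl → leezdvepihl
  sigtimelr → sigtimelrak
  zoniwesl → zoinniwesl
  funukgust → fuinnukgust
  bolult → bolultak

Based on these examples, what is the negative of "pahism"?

painhism

hublomalm and fadegahm both end in -m yet inflect differently (hublomalmak, faezdegahm), so the final letter is not what conditions the rule; the second-to-last letter is.
"pahism" has second-to-last letter 's'. The stems whose second-to-last letter is 's' (funukgust → fuinnukgust, zoniwesl → zoinniwesl) insert -in- after the first vowel.
So pahism → painhism.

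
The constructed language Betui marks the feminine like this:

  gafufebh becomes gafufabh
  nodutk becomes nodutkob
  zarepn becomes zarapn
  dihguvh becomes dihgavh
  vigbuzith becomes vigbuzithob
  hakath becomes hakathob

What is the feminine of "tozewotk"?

"tozewotk" has second-to-last letter 't'. The stems whose second-to-last letter is 't' (nodutk → nodutkob, hakath → hakathob, vigbuzith → vigbuzithob) add -ob.
The other pattern: stems whose second-to-last letter is 'b', 'p' or 'v' change the last vowel to 'a'.
So tozewotk → tozewotkob.

tozewotkob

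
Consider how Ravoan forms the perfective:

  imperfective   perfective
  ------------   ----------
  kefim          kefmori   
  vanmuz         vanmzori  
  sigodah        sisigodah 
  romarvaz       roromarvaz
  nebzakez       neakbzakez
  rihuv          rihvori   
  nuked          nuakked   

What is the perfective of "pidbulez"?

piakdbulez

"pidbulez" has last vowel 'e'. The stems whose last vowel is 'e' (nuked → nuakked, nebzakez → neakbzakez) insert -ak- after the first vowel.
The other patterns: stems whose last vowel is 'i' or 'u' delete the last vowel and add -ori; stems whose last vowel is 'a' repeat the first consonant+vowel as a prefix.
So pidbulez → piakdbulez.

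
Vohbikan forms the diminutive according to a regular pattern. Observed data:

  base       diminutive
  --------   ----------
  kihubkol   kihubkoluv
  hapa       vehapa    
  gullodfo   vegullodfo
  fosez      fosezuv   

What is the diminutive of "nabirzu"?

"nabirzu" ends in a vowel. The stems ending in a vowel (gullodfo → vegullodfo, hapa → vehapa) add the prefix ve-.
The other pattern: stems ending in a consonant add -uv.
So nabirzu → venabirzu.

venabirzu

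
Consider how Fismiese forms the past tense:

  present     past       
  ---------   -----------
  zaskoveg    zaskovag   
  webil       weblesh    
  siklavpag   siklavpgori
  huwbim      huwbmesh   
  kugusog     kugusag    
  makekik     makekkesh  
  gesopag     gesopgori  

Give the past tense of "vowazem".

gesopag and kugusog both end in -g yet inflect differently (gesopgori, kugusag), so the final letter is not what conditions the rule; the last vowel is.
"vowazem" has last vowel 'e'. The one such stem in the data (zaskoveg → zaskovag) changes the last vowel to 'a' (as does kugusog), so the same rule applies.
The other patterns: stems whose last vowel is 'a' delete the last vowel and add -ori; stems whose last vowel is 'i' delete the last vowel and add -esh.
So vowazem → vowazam.

vowazam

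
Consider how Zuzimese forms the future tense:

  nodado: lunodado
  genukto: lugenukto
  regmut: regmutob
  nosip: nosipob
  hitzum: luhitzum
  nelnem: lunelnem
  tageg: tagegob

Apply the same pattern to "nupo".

lunupo

hitzum and regmut both have last vowel 'u' yet inflect differently (luhitzum, regmutob), so the last vowel is not what conditions the rule; the final letter is.
"nupo" ends in -o. The stems ending in -o (nodado → lunodado, genukto → lugenukto) add the prefix lu-.
So nupo → lunupo.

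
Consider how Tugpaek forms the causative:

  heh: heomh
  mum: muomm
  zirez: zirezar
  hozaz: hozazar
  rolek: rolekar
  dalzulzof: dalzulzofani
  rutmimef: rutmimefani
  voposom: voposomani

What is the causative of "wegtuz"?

wegtuzar

mum and voposom both end in -m yet inflect differently (muomm, voposomani), so the final letter is not what conditions the rule; the number of vowels is.
"wegtuz" has 2 vowels. The stems with 2 vowels (zirez → zirezar, hozaz → hozazar, rolek → rolekar) add -ar.
The other patterns: stems with 1 vowel insert -om- after the first vowel; stems with 3 vowels add -ani.
So wegtuz → wegtuzar.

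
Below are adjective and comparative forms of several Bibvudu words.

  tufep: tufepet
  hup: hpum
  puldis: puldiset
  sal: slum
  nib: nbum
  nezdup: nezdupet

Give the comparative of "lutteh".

luttehet

tufep and hup both end in -p yet inflect differently (tufepet, hpum), so the final letter is not what conditions the rule; the number of vowels is.
"lutteh" has 2 vowels. The stems with 2 vowels (puldis → puldiset, tufep → tufepet, nezdup → nezdupet) add -et.
The other pattern: stems with 1 vowel delete the last vowel and add -um.
So lutteh → luttehet.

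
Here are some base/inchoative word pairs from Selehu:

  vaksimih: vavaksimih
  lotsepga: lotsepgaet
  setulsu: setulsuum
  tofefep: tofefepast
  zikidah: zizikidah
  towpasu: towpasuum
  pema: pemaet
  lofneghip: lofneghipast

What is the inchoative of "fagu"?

pema and zikidah both have last vowel 'a' yet inflect differently (pemaet, zizikidah), so the last vowel is not what conditions the rule; the final letter is.
"fagu" ends in -u. The stems ending in -u (setulsu → setulsuum, towpasu → towpasuum) add -um.
The other patterns: stems ending in -p add -ast; stems ending in -a add -et; stems ending in -h repeat the first consonant+vowel as a prefix.
So fagu → faguum.

faguum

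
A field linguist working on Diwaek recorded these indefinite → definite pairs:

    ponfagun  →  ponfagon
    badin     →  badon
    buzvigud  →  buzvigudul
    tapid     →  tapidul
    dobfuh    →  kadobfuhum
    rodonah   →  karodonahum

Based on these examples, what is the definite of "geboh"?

kagebohum

ponfagun and buzvigud both have last vowel 'u' yet inflect differently (ponfagon, buzvigudul), so the last vowel is not what conditions the rule; the final letter is.
"geboh" ends in -h. The stems ending in -h (dobfuh → kadobfuhum, rodonah → karodonahum) add ka- … -um around the stem.
So geboh → kagebohum.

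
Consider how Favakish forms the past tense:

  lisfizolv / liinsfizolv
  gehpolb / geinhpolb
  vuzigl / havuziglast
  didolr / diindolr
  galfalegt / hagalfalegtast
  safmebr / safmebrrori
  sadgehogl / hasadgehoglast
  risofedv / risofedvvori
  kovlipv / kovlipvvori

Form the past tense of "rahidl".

rahidllori

"rahidl" has second-to-last letter 'd'. The one such stem in the data (risofedv → risofedvvori) doubles the final consonant and adds -ori (as do kovlipv, safmebr), so the same rule applies.
The other patterns: stems whose second-to-last letter is 'l' insert -in- after the first vowel; stems whose second-to-last letter is 'g' add ha- … -ast around the stem.
So rahidl → rahidllori.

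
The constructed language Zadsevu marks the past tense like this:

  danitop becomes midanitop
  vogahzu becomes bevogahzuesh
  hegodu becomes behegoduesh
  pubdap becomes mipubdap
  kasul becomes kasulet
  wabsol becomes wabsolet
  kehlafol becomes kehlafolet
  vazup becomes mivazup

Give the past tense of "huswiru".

behuswiruesh

kasul and vazup both have last vowel 'u' yet inflect differently (kasulet, mivazup), so the last vowel is not what conditions the rule; the final letter is.
"huswiru" ends in -u. The stems ending in -u (hegodu → behegoduesh, vogahzu → bevogahzuesh) add be- … -esh around the stem.
The other patterns: stems ending in -l add -et; stems ending in -p add the prefix mi-.
So huswiru → behuswiruesh.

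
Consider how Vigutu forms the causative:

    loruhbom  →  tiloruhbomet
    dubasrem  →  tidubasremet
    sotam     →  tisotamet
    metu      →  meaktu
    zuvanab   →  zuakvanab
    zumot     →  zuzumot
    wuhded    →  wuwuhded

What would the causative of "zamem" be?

"zamem" ends in -m. The stems ending in -m (loruhbom → tiloruhbomet, dubasrem → tidubasremet, sotam → tisotamet) add ti- … -et around the stem.
So zamem → tizamemet.

tizamemet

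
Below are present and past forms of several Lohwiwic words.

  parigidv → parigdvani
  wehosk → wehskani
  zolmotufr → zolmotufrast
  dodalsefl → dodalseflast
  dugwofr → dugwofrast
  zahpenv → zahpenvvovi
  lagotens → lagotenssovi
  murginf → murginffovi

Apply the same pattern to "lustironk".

parigidv and zahpenv both end in -v yet inflect differently (parigdvani, zahpenvvovi), so the final letter is not what conditions the rule; the second-to-last letter is.
"lustironk" has second-to-last letter 'n'. The stems whose second-to-last letter is 'n' (zahpenv → zahpenvvovi, lagotens → lagotenssovi, murginf → murginffovi) double the final consonant and add -ovi.
The other patterns: stems whose second-to-last letter is 'd' or 's' delete the last vowel and add -ani; stems whose second-to-last letter is 'f' add -ast.
So lustironk → lustironkkovi.

lustironkkovi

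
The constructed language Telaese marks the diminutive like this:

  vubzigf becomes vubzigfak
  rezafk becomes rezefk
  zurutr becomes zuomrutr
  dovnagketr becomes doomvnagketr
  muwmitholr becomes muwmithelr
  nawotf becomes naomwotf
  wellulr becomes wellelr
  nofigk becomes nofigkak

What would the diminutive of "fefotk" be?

"fefotk" has second-to-last letter 't'. The stems whose second-to-last letter is 't' (zurutr → zuomrutr, nawotf → naomwotf, dovnagketr → doomvnagketr) insert -om- after the first vowel.
So fefotk → feomfotk.

feomfotk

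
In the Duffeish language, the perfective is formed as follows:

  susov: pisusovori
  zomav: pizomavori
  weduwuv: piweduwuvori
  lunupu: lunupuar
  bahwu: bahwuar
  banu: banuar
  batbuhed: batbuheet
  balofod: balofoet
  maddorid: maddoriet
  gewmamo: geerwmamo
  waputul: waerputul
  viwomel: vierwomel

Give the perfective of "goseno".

weduwuv and lunupu both have last vowel 'u' yet inflect differently (piweduwuvori, lunupuar), so the last vowel is not what conditions the rule; the final letter is.
"goseno" ends in -o. The one such stem in the data (gewmamo → geerwmamo) inserts -er- after the first vowel (as do waputul, viwomel), so the same rule applies.
The other patterns: stems ending in -v add pi- … -ori around the stem; stems ending in -u add -ar; stems ending in -d drop the final letter and add -et.
So goseno → goerseno.

goerseno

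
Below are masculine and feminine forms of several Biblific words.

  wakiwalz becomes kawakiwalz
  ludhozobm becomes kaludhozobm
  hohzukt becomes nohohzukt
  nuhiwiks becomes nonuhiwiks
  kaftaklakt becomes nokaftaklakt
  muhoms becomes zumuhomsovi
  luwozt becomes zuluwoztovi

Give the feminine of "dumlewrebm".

kadumlewrebm

nuhiwiks and muhoms both end in -s yet inflect differently (nonuhiwiks, zumuhomsovi), so the final letter is not what conditions the rule; the second-to-last letter is.
"dumlewrebm" has second-to-last letter 'b'. The one such stem in the data (ludhozobm → kaludhozobm) adds the prefix ka-, so the same rule applies.
The other patterns: stems whose second-to-last letter is 'k' add the prefix no-; stems whose second-to-last letter is 'm' or 'z' add zu- … -ovi around the stem.
So dumlewrebm → kadumlewrebm.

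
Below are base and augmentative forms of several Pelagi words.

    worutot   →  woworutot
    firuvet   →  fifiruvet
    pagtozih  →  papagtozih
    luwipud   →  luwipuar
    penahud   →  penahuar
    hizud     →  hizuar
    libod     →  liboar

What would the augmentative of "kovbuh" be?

"kovbuh" ends in -h. The one such stem in the data (pagtozih → papagtozih) repeats the first consonant+vowel as a prefix (as do firuvet, worutot), so the same rule applies.
So kovbuh → kokovbuh.

kokovbuh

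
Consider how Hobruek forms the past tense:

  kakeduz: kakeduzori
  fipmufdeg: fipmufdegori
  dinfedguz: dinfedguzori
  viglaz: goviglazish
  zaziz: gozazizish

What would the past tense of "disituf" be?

disitufori

"disituf" has 3 vowels. The stems with 3 vowels (kakeduz → kakeduzori, fipmufdeg → fipmufdegori, dinfedguz → dinfedguzori) add -ori.
The other pattern: stems with 2 vowels add go- … -ish around the stem.
So disituf → disitufori.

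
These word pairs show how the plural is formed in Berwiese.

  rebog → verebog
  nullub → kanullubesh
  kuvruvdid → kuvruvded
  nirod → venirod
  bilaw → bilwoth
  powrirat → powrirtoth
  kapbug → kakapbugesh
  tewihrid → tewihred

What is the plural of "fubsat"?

tewihrid and nirod both end in -d yet inflect differently (tewihred, venirod), so the final letter is not what conditions the rule; the last vowel is.
"fubsat" has last vowel 'a'. The stems whose last vowel is 'a' (powrirat → powrirtoth, bilaw → bilwoth) delete the last vowel and add -oth.
So fubsat → fubstoth.

fubstoth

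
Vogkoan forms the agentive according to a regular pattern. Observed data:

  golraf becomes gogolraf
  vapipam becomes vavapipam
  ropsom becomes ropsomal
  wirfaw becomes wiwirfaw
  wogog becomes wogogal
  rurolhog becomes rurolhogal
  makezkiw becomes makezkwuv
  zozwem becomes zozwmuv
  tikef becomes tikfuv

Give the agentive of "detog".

detogal

ropsom and vapipam both end in -m yet inflect differently (ropsomal, vavapipam), so the final letter is not what conditions the rule; the last vowel is.
"detog" has last vowel 'o'. The stems whose last vowel is 'o' (ropsom → ropsomal, rurolhog → rurolhogal, wogog → wogogal) add -al.
The other patterns: stems whose last vowel is 'a' repeat the first consonant+vowel as a prefix; stems whose last vowel is 'e' or 'i' delete the last vowel and add -uv.
So detog → detogal.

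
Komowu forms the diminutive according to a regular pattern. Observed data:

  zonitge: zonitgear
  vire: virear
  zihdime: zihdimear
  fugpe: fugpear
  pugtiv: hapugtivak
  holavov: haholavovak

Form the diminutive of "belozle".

fugpe and pugtiv both have 2 vowels yet inflect differently (fugpear, hapugtivak), so the number of vowels is not what conditions the rule; the final letter is.
"belozle" ends in -e. The stems ending in -e (zonitge → zonitgear, fugpe → fugpear, zihdime → zihdimear) add -ar.
The other pattern: stems ending in -v add ha- … -ak around the stem.
So belozle → belozlear.

belozlear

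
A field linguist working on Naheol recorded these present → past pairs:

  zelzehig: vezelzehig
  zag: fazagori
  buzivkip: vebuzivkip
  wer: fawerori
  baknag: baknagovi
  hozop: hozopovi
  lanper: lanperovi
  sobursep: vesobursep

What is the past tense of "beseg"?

besegovi

zag and baknag both end in -g yet inflect differently (fazagori, baknagovi), so the final letter is not what conditions the rule; the number of vowels is.
"beseg" has 2 vowels. The stems with 2 vowels (hozop → hozopovi, baknag → baknagovi, lanper → lanperovi) add -ovi.
The other patterns: stems with 1 vowel add fa- … -ori around the stem; stems with 3 vowels add the prefix ve-.
So beseg → besegovi.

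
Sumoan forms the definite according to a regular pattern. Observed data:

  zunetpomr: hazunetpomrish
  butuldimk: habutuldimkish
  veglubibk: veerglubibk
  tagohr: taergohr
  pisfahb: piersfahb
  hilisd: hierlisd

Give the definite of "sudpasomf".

hasudpasomfish

"sudpasomf" has second-to-last letter 'm'. The stems whose second-to-last letter is 'm' (zunetpomr → hazunetpomrish, butuldimk → habutuldimkish) add ha- … -ish around the stem.
The other pattern: stems whose second-to-last letter is 'b', 'h' or 's' insert -er- after the first vowel.
So sudpasomf → hasudpasomfish.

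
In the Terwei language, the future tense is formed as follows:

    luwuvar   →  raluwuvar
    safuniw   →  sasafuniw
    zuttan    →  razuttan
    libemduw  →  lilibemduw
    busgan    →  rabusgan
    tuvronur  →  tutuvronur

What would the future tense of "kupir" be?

kukupir

"kupir" has last vowel 'i'. The one such stem in the data (safuniw → sasafuniw) repeats the first consonant+vowel as a prefix (as do libemduw, tuvronur), so the same rule applies.
So kupir → kukupir.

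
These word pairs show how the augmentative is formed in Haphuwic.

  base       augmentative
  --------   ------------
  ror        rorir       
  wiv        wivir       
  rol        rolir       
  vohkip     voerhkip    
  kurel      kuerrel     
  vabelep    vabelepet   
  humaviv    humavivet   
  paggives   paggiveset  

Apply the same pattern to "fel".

rol and kurel both end in -l yet inflect differently (rolir, kuerrel), so the final letter is not what conditions the rule; the number of vowels is.
"fel" has 1 vowel. The stems with 1 vowel (ror → rorir, wiv → wivir, rol → rolir) add -ir.
The other patterns: stems with 2 vowels insert -er- after the first vowel; stems with 3 vowels add -et.
So fel → felir.

felir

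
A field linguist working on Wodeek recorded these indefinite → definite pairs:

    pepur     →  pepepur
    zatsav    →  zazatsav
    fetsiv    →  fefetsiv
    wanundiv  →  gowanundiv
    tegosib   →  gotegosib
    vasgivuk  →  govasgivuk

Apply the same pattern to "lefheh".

lelefheh

zatsav and wanundiv both end in -v yet inflect differently (zazatsav, gowanundiv), so the final letter is not what conditions the rule; the number of vowels is.
"lefheh" has 2 vowels. The stems with 2 vowels (pepur → pepepur, zatsav → zazatsav, fetsiv → fefetsiv) repeat the first consonant+vowel as a prefix.
The other pattern: stems with 3 vowels add the prefix go-.
So lefheh → lelefheh.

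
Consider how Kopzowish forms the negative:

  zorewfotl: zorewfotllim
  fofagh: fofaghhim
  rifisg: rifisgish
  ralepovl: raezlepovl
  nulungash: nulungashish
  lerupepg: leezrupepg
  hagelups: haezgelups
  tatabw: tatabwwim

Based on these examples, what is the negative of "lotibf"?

lerupepg and rifisg both end in -g yet inflect differently (leezrupepg, rifisgish), so the final letter is not what conditions the rule; the second-to-last letter is.
"lotibf" has second-to-last letter 'b'. The one such stem in the data (tatabw → tatabwwim) doubles the final consonant and adds -im (as do fofagh, zorewfotl), so the same rule applies.
So lotibf → lotibffim.

lotibffim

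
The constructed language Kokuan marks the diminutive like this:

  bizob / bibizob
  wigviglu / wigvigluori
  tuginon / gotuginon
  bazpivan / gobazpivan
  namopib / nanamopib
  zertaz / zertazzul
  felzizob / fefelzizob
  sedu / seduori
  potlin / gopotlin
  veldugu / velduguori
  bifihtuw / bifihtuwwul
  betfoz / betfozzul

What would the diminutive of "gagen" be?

"gagen" ends in -n. The stems ending in -n (bazpivan → gobazpivan, tuginon → gotuginon, potlin → gopotlin) add the prefix go-.
The other patterns: stems ending in -b repeat the first consonant+vowel as a prefix; stems ending in -u add -ori; stems ending in -w or -z double the final consonant and add -ul.
So gagen → gogagen.

gogagen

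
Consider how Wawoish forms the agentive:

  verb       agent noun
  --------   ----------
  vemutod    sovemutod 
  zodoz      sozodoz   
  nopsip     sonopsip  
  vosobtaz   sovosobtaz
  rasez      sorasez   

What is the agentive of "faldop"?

Every pair shown (vemutod → sovemutod, zodoz → sozodoz, nopsip → sonopsip, …) follows the same rule: add the prefix so-.
So faldop → sofaldop.

sofaldop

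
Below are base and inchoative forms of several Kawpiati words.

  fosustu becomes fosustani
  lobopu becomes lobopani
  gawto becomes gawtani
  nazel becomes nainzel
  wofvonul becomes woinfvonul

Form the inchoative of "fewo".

"fewo" ends in a vowel. The stems ending in a vowel (fosustu → fosustani, lobopu → lobopani, gawto → gawtani) drop the final letter and add -ani.
So fewo → fewani.

fewani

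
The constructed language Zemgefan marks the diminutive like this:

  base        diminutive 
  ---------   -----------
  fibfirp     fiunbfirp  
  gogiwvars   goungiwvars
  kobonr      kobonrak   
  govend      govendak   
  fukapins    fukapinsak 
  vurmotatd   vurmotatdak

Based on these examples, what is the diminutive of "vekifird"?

veunkifird

"vekifird" has second-to-last letter 'r'. The stems whose second-to-last letter is 'r' (fibfirp → fiunbfirp, gogiwvars → goungiwvars) insert -un- after the first vowel.
So vekifird → veunkifird.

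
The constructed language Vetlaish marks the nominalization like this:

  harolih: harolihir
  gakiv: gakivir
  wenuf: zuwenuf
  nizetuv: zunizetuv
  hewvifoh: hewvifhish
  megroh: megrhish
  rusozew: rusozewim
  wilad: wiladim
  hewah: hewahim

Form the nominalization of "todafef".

todafefim

"todafef" has last vowel 'e'. The one such stem in the data (rusozew → rusozewim) adds -im, so the same rule applies.
The other patterns: stems whose last vowel is 'i' add -ir; stems whose last vowel is 'u' add the prefix zu-; stems whose last vowel is 'o' delete the last vowel and add -ish.
So todafef → todafefim.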